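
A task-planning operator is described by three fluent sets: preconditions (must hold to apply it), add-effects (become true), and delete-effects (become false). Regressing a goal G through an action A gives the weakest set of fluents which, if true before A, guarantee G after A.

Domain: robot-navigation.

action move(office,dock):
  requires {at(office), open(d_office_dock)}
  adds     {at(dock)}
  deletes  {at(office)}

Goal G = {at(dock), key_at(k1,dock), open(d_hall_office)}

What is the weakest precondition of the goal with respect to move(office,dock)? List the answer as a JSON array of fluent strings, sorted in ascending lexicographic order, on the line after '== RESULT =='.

Compute (G \ add) ∪ pre:
  G ∩ del = {}  (empty — regression defined)
  G \ add = {at(dock), key_at(k1,dock), open(d_hall_office)} \ {at(dock)} = {key_at(k1,dock), open(d_hall_office)}
  ∪ pre   = {key_at(k1,dock), open(d_hall_office)} ∪ {at(office), open(d_office_dock)}
          = {at(office), key_at(k1,dock), open(d_hall_office), open(d_office_dock)}

== RESULT ==
["at(office)", "key_at(k1,dock)", "open(d_hall_office)", "open(d_office_dock)"]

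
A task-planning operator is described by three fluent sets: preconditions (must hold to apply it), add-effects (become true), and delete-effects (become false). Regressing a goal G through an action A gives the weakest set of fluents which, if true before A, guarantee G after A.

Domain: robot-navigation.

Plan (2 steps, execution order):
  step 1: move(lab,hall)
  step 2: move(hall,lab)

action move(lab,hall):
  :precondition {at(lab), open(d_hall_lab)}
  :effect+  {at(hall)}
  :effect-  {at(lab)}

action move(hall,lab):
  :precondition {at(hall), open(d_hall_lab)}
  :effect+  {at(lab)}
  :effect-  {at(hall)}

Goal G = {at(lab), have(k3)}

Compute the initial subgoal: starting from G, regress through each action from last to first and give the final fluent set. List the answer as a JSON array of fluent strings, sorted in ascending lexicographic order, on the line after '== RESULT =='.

Regress step by step:
  through step 2 (move(hall,lab)): drop {at(lab)}, keep {have(k3)}, require {at(hall), open(d_hall_lab)}
    → {at(hall), have(k3), open(d_hall_lab)}
  through step 1 (move(lab,hall)): drop {at(hall)}, keep {have(k3), open(d_hall_lab)}, require {at(lab), open(d_hall_lab)}
    → {at(lab), have(k3), open(d_hall_lab)}

== RESULT ==
["at(lab)", "have(k3)", "open(d_hall_lab)"]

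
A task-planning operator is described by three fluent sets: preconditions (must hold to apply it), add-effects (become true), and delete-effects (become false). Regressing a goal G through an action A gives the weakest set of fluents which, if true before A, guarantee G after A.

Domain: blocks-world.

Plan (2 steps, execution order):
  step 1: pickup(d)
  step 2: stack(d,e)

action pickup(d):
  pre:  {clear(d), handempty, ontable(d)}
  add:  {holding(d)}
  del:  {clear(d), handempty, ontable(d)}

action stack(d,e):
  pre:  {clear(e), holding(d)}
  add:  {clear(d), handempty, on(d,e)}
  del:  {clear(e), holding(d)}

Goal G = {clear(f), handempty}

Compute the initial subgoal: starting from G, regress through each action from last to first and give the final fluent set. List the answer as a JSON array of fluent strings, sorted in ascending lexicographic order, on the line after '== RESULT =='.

Regress step by step:
  through step 2 (stack(d,e)): drop {handempty}, keep {clear(f)}, require {clear(e), holding(d)}
    → {clear(e), clear(f), holding(d)}
  through step 1 (pickup(d)): drop {holding(d)}, keep {clear(e), clear(f)}, require {clear(d), handempty, ontable(d)}
    → {clear(d), clear(e), clear(f), handempty, ontable(d)}

== RESULT ==
["clear(d)", "clear(e)", "clear(f)", "handempty", "ontable(d)"]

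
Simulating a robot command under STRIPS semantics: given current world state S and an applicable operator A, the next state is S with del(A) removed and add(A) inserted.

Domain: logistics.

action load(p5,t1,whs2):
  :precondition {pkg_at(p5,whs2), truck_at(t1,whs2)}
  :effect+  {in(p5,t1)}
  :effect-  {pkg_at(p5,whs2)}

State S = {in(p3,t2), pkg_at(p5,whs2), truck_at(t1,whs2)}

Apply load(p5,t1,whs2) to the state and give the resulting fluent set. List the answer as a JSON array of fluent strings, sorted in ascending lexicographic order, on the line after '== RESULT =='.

Progress:
  pre ⊆ S: {pkg_at(p5,whs2), truck_at(t1,whs2)} ⊆ S  — applicable
  S \ del = {in(p3,t2), truck_at(t1,whs2)}
  ∪ add   = {in(p3,t2), in(p5,t1), truck_at(t1,whs2)}

== RESULT ==
["in(p3,t2)", "in(p5,t1)", "truck_at(t1,whs2)"]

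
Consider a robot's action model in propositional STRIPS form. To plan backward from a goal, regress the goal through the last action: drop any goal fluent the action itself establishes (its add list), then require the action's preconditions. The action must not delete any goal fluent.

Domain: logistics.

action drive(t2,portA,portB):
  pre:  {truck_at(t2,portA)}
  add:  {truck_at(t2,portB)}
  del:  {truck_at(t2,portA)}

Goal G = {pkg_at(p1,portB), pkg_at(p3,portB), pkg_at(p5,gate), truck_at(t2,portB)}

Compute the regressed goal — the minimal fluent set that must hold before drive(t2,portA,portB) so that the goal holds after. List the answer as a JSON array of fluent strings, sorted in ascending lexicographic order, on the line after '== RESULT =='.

Regress:
  G ∩ del = {}  (empty — regression defined)
  G \ add = {pkg_at(p1,portB), pkg_at(p3,portB), pkg_at(p5,gate), truck_at(t2,portB)} \ {truck_at(t2,portB)} = {pkg_at(p1,portB), pkg_at(p3,portB), pkg_at(p5,gate)}
  ∪ pre   = {pkg_at(p1,portB), pkg_at(p3,portB), pkg_at(p5,gate)} ∪ {truck_at(t2,portA)}
          = {pkg_at(p1,portB), pkg_at(p3,portB), pkg_at(p5,gate), truck_at(t2,portA)}

== RESULT ==
["pkg_at(p1,portB)", "pkg_at(p3,portB)", "pkg_at(p5,gate)", "truck_at(t2,portA)"]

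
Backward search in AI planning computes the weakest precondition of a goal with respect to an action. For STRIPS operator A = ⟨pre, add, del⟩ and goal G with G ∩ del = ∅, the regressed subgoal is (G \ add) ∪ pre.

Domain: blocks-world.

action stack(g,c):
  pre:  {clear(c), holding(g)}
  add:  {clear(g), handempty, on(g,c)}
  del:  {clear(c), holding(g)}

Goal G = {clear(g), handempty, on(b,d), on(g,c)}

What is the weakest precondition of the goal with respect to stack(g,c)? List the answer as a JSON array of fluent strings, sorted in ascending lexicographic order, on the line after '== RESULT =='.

Regress:
  G ∩ del = {}  (empty — regression defined)
  G \ add = {clear(g), handempty, on(b,d), on(g,c)} \ {clear(g), handempty, on(g,c)} = {on(b,d)}
  ∪ pre   = {on(b,d)} ∪ {clear(c), holding(g)}
          = {clear(c), holding(g), on(b,d)}

== RESULT ==
["clear(c)", "holding(g)", "on(b,d)"]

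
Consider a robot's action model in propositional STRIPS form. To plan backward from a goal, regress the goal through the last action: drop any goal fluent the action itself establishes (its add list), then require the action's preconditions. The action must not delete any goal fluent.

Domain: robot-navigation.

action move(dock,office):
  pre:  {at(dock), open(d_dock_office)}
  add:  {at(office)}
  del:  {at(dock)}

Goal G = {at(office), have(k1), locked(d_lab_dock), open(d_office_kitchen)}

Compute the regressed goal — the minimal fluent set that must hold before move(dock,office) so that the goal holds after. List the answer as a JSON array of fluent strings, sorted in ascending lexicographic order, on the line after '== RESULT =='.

Regress:
  G ∩ del = {}  (empty — regression defined)
  G \ add = {at(office), have(k1), locked(d_lab_dock), open(d_office_kitchen)} \ {at(office)} = {have(k1), locked(d_lab_dock), open(d_office_kitchen)}
  ∪ pre   = {have(k1), locked(d_lab_dock), open(d_office_kitchen)} ∪ {at(dock), open(d_dock_office)}
          = {at(dock), have(k1), locked(d_lab_dock), open(d_dock_office), open(d_office_kitchen)}

== RESULT ==
["at(dock)", "have(k1)", "locked(d_lab_dock)", "open(d_dock_office)", "open(d_office_kitchen)"]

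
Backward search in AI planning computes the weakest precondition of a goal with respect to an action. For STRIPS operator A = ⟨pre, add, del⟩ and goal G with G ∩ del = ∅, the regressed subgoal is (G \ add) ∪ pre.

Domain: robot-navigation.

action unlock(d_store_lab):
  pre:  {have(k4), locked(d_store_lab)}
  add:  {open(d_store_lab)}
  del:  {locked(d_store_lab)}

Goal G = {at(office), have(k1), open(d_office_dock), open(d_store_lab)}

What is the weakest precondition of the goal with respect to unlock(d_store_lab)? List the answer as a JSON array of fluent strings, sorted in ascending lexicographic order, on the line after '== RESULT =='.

Regress:
  G ∩ del = {}  (empty — regression defined)
  G \ add = {at(office), have(k1), open(d_office_dock), open(d_store_lab)} \ {open(d_store_lab)} = {at(office), have(k1), open(d_office_dock)}
  ∪ pre   = {at(office), have(k1), open(d_office_dock)} ∪ {have(k4), locked(d_store_lab)}
          = {at(office), have(k1), have(k4), locked(d_store_lab), open(d_office_dock)}

== RESULT ==
["at(office)", "have(k1)", "have(k4)", "locked(d_store_lab)", "open(d_office_dock)"]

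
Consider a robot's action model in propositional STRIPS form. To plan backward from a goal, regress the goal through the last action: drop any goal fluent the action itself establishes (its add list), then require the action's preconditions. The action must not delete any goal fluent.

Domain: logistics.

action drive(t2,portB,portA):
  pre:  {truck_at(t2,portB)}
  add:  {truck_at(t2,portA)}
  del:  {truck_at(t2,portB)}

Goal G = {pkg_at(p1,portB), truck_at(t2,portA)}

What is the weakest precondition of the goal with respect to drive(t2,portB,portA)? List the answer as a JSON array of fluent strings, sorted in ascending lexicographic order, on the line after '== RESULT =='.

Regress:
  G ∩ del = {}  (empty — regression defined)
  G \ add = {pkg_at(p1,portB), truck_at(t2,portA)} \ {truck_at(t2,portA)} = {pkg_at(p1,portB)}
  ∪ pre   = {pkg_at(p1,portB)} ∪ {truck_at(t2,portB)}
          = {pkg_at(p1,portB), truck_at(t2,portB)}

== RESULT ==
["pkg_at(p1,portB)", "truck_at(t2,portB)"]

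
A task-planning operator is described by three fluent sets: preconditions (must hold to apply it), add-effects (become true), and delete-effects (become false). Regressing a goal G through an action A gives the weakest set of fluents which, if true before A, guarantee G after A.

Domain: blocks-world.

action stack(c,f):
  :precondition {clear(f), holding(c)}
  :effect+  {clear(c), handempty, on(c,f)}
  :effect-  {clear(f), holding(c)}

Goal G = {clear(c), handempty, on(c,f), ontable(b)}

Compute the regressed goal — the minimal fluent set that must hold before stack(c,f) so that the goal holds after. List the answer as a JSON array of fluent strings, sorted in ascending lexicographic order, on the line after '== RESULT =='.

Regress:
  G ∩ del = {}  (empty — regression defined)
  G \ add = {clear(c), handempty, on(c,f), ontable(b)} \ {clear(c), handempty, on(c,f)} = {ontable(b)}
  ∪ pre   = {ontable(b)} ∪ {clear(f), holding(c)}
          = {clear(f), holding(c), ontable(b)}

== RESULT ==
["clear(f)", "holding(c)", "ontable(b)"]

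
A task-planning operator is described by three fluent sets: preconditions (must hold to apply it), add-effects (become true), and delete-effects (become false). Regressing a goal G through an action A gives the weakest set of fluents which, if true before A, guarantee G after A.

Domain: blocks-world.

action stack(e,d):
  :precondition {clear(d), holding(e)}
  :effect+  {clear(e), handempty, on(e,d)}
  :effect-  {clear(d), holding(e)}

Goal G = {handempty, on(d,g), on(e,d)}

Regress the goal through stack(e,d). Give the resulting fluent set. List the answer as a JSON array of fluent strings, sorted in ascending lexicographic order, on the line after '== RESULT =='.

Regress:
  G ∩ del = {}  (empty — regression defined)
  G \ add = {handempty, on(d,g), on(e,d)} \ {clear(e), handempty, on(e,d)} = {on(d,g)}
  ∪ pre   = {on(d,g)} ∪ {clear(d), holding(e)}
          = {clear(d), holding(e), on(d,g)}

== RESULT ==
["clear(d)", "holding(e)", "on(d,g)"]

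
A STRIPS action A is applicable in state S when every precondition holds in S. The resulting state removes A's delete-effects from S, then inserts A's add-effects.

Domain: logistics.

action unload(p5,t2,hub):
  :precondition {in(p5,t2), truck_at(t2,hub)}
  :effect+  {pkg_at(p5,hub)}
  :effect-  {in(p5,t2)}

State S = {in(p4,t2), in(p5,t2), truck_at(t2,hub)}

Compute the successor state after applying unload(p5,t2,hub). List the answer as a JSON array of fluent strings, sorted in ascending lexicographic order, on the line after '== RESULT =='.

Progress:
  pre ⊆ S: {in(p5,t2), truck_at(t2,hub)} ⊆ S  — applicable
  S \ del = {in(p4,t2), truck_at(t2,hub)}
  ∪ add   = {in(p4,t2), pkg_at(p5,hub), truck_at(t2,hub)}

== RESULT ==
["in(p4,t2)", "pkg_at(p5,hub)", "truck_at(t2,hub)"]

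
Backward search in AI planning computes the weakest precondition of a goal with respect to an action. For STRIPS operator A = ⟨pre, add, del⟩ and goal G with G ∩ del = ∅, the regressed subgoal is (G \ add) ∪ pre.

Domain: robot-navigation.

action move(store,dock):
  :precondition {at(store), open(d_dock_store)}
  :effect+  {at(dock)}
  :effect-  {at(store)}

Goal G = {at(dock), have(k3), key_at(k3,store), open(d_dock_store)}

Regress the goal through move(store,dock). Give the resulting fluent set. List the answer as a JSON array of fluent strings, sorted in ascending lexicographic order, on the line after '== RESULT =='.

Regress:
  G ∩ del = {}  (empty — regression defined)
  G \ add = {at(dock), have(k3), key_at(k3,store), open(d_dock_store)} \ {at(dock)} = {have(k3), key_at(k3,store), open(d_dock_store)}
  ∪ pre   = {have(k3), key_at(k3,store), open(d_dock_store)} ∪ {at(store), open(d_dock_store)}
          = {at(store), have(k3), key_at(k3,store), open(d_dock_store)}

== RESULT ==
["at(store)", "have(k3)", "key_at(k3,store)", "open(d_dock_store)"]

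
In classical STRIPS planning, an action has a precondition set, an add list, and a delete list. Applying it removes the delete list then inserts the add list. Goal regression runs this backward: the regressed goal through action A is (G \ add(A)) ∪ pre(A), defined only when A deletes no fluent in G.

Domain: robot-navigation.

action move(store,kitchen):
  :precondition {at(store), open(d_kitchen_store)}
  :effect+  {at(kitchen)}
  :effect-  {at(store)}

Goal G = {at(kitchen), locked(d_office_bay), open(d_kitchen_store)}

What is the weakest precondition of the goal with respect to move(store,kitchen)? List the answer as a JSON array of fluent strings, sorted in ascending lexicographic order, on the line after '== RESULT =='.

Compute (G \ add) ∪ pre:
  G ∩ del = {}  (empty — regression defined)
  G \ add = {at(kitchen), locked(d_office_bay), open(d_kitchen_store)} \ {at(kitchen)} = {locked(d_office_bay), open(d_kitchen_store)}
  ∪ pre   = {locked(d_office_bay), open(d_kitchen_store)} ∪ {at(store), open(d_kitchen_store)}
          = {at(store), locked(d_office_bay), open(d_kitchen_store)}

== RESULT ==
["at(store)", "locked(d_office_bay)", "open(d_kitchen_store)"]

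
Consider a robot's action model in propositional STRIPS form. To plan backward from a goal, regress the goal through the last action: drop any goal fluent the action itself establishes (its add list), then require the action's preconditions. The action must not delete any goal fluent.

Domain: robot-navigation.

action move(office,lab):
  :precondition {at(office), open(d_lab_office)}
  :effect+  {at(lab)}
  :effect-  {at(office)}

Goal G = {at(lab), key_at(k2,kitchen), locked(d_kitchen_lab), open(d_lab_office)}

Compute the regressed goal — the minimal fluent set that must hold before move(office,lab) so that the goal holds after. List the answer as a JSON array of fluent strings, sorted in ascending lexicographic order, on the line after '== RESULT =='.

Compute (G \ add) ∪ pre:
  G ∩ del = {}  (empty — regression defined)
  G \ add = {at(lab), key_at(k2,kitchen), locked(d_kitchen_lab), open(d_lab_office)} \ {at(lab)} = {key_at(k2,kitchen), locked(d_kitchen_lab), open(d_lab_office)}
  ∪ pre   = {key_at(k2,kitchen), locked(d_kitchen_lab), open(d_lab_office)} ∪ {at(office), open(d_lab_office)}
          = {at(office), key_at(k2,kitchen), locked(d_kitchen_lab), open(d_lab_office)}

== RESULT ==
["at(office)", "key_at(k2,kitchen)", "locked(d_kitchen_lab)", "open(d_lab_office)"]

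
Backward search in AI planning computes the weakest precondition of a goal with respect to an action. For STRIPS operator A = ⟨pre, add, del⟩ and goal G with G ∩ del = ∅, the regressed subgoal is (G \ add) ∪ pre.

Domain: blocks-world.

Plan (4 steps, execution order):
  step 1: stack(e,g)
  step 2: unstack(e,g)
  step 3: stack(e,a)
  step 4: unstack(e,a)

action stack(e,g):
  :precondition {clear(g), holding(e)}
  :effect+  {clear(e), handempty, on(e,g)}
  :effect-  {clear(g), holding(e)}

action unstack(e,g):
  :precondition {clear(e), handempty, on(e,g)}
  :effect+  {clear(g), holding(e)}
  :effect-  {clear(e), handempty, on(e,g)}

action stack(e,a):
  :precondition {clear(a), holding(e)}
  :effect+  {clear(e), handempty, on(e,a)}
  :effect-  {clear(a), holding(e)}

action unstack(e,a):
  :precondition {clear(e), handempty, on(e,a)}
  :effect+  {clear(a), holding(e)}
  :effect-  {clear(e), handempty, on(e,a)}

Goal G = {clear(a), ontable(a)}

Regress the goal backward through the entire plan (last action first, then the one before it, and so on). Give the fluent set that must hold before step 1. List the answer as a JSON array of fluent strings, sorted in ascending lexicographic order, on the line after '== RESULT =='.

Regress step by step:
  through step 4 (unstack(e,a)): drop {clear(a)}, keep {ontable(a)}, require {clear(e), handempty, on(e,a)}
    → {clear(e), handempty, on(e,a), ontable(a)}
  through step 3 (stack(e,a)): drop {clear(e), handempty, on(e,a)}, keep {ontable(a)}, require {clear(a), holding(e)}
    → {clear(a), holding(e), ontable(a)}
  through step 2 (unstack(e,g)): drop {holding(e)}, keep {clear(a), ontable(a)}, require {clear(e), handempty, on(e,g)}
    → {clear(a), clear(e), handempty, on(e,g), ontable(a)}
  through step 1 (stack(e,g)): drop {clear(e), handempty, on(e,g)}, keep {clear(a), ontable(a)}, require {clear(g), holding(e)}
    → {clear(a), clear(g), holding(e), ontable(a)}

== RESULT ==
["clear(a)", "clear(g)", "holding(e)", "ontable(a)"]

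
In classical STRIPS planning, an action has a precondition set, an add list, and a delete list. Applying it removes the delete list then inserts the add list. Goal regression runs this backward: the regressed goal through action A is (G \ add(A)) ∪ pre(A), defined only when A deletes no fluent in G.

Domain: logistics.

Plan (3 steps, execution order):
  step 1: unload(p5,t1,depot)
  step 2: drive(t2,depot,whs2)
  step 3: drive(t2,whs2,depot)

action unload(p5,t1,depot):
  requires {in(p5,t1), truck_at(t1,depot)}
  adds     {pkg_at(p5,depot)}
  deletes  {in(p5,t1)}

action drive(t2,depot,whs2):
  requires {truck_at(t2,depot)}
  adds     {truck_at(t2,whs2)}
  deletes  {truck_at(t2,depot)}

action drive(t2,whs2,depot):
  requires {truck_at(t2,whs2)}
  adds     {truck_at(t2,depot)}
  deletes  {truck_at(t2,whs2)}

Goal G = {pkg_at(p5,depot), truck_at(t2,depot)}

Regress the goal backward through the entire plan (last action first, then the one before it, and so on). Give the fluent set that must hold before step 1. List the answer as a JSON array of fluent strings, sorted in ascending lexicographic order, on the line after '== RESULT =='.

Regress step by step:
  through step 3 (drive(t2,whs2,depot)): drop {truck_at(t2,depot)}, keep {pkg_at(p5,depot)}, require {truck_at(t2,whs2)}
    → {pkg_at(p5,depot), truck_at(t2,whs2)}
  through step 2 (drive(t2,depot,whs2)): drop {truck_at(t2,whs2)}, keep {pkg_at(p5,depot)}, require {truck_at(t2,depot)}
    → {pkg_at(p5,depot), truck_at(t2,depot)}
  through step 1 (unload(p5,t1,depot)): drop {pkg_at(p5,depot)}, keep {truck_at(t2,depot)}, require {in(p5,t1), truck_at(t1,depot)}
    → {in(p5,t1), truck_at(t1,depot), truck_at(t2,depot)}

== RESULT ==
["in(p5,t1)", "truck_at(t1,depot)", "truck_at(t2,depot)"]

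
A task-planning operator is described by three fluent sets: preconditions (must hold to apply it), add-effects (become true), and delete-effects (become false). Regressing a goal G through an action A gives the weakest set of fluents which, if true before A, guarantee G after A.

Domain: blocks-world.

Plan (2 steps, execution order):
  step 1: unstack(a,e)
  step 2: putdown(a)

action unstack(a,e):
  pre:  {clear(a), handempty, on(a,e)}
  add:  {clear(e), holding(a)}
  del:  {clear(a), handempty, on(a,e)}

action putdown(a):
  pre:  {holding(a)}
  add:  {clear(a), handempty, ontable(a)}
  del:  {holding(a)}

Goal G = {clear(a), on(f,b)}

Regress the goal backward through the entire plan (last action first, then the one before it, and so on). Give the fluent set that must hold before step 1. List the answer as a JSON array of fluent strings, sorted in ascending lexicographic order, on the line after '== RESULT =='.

Work backward from the goal:
  through step 2 (putdown(a)): drop {clear(a)}, keep {on(f,b)}, require {holding(a)}
    → {holding(a), on(f,b)}
  through step 1 (unstack(a,e)): drop {holding(a)}, keep {on(f,b)}, require {clear(a), handempty, on(a,e)}
    → {clear(a), handempty, on(a,e), on(f,b)}

== RESULT ==
["clear(a)", "handempty", "on(a,e)", "on(f,b)"]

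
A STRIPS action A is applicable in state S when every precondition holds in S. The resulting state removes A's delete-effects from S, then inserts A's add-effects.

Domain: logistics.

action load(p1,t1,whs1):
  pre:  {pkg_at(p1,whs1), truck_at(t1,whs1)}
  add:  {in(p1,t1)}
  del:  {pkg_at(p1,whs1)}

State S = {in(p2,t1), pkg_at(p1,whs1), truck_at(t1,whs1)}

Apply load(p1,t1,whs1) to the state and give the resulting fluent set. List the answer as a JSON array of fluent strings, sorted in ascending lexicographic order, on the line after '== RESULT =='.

Progress:
  pre ⊆ S: {pkg_at(p1,whs1), truck_at(t1,whs1)} ⊆ S  — applicable
  S \ del = {in(p2,t1), truck_at(t1,whs1)}
  ∪ add   = {in(p1,t1), in(p2,t1), truck_at(t1,whs1)}

== RESULT ==
["in(p1,t1)", "in(p2,t1)", "truck_at(t1,whs1)"]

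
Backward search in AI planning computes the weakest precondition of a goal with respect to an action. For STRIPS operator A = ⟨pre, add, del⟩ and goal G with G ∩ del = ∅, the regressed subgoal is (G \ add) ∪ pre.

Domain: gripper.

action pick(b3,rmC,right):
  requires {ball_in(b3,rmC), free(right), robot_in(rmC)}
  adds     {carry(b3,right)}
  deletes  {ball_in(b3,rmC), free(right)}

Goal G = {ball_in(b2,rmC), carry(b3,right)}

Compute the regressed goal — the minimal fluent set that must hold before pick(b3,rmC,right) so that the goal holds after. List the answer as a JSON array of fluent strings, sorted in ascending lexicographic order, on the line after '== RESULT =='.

Regress:
  G ∩ del = {}  (empty — regression defined)
  G \ add = {ball_in(b2,rmC), carry(b3,right)} \ {carry(b3,right)} = {ball_in(b2,rmC)}
  ∪ pre   = {ball_in(b2,rmC)} ∪ {ball_in(b3,rmC), free(right), robot_in(rmC)}
          = {ball_in(b2,rmC), ball_in(b3,rmC), free(right), robot_in(rmC)}

== RESULT ==
["ball_in(b2,rmC)", "ball_in(b3,rmC)", "free(right)", "robot_in(rmC)"]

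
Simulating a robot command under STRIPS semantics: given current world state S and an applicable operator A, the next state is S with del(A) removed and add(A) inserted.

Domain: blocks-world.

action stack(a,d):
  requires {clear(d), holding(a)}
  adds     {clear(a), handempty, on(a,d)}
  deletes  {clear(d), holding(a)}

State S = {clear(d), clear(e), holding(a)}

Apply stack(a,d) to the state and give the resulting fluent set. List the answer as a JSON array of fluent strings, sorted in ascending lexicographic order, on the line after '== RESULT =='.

Progress:
  pre ⊆ S: {clear(d), holding(a)} ⊆ S  — applicable
  S \ del = {clear(e)}
  ∪ add   = {clear(a), clear(e), handempty, on(a,d)}

== RESULT ==
["clear(a)", "clear(e)", "handempty", "on(a,d)"]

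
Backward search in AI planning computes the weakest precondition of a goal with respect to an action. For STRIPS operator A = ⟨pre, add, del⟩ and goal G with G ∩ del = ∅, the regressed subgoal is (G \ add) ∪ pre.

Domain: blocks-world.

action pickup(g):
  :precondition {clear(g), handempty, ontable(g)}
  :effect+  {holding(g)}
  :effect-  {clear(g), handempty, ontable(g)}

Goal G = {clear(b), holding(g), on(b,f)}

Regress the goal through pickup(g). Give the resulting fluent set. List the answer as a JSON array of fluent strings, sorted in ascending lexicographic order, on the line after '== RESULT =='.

Compute (G \ add) ∪ pre:
  G ∩ del = {}  (empty — regression defined)
  G \ add = {clear(b), holding(g), on(b,f)} \ {holding(g)} = {clear(b), on(b,f)}
  ∪ pre   = {clear(b), on(b,f)} ∪ {clear(g), handempty, ontable(g)}
          = {clear(b), clear(g), handempty, on(b,f), ontable(g)}

== RESULT ==
["clear(b)", "clear(g)", "handempty", "on(b,f)", "ontable(g)"]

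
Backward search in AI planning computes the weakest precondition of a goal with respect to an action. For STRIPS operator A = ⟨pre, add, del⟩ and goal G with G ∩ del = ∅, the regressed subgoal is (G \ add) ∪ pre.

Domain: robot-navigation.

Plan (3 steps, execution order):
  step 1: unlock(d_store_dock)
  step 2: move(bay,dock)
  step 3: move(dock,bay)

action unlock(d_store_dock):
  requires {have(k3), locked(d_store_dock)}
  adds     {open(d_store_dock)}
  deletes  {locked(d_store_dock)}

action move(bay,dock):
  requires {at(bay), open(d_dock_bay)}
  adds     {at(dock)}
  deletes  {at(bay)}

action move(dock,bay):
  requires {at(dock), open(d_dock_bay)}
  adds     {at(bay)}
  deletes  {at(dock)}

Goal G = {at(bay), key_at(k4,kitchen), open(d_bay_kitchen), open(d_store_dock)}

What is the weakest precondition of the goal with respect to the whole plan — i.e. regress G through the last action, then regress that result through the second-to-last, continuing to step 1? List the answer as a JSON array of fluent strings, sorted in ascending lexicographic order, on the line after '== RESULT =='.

Regress step by step:
  through step 3 (move(dock,bay)): drop {at(bay)}, keep {key_at(k4,kitchen), open(d_bay_kitchen), open(d_store_dock)}, require {at(dock), open(d_dock_bay)}
    → {at(dock), key_at(k4,kitchen), open(d_bay_kitchen), open(d_dock_bay), open(d_store_dock)}
  through step 2 (move(bay,dock)): drop {at(dock)}, keep {key_at(k4,kitchen), open(d_bay_kitchen), open(d_dock_bay), open(d_store_dock)}, require {at(bay), open(d_dock_bay)}
    → {at(bay), key_at(k4,kitchen), open(d_bay_kitchen), open(d_dock_bay), open(d_store_dock)}
  through step 1 (unlock(d_store_dock)): drop {open(d_store_dock)}, keep {at(bay), key_at(k4,kitchen), open(d_bay_kitchen), open(d_dock_bay)}, require {have(k3), locked(d_store_dock)}
    → {at(bay), have(k3), key_at(k4,kitchen), locked(d_store_dock), open(d_bay_kitchen), open(d_dock_bay)}

== RESULT ==
["at(bay)", "have(k3)", "key_at(k4,kitchen)", "locked(d_store_dock)", "open(d_bay_kitchen)", "open(d_dock_bay)"]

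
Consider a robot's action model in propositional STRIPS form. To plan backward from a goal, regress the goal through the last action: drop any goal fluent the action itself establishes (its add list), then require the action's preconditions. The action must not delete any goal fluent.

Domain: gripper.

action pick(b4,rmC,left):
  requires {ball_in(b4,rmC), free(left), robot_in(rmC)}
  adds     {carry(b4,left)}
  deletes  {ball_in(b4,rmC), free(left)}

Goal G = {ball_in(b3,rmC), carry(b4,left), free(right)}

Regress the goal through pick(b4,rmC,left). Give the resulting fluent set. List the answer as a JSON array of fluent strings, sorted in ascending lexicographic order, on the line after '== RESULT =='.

Compute (G \ add) ∪ pre:
  G ∩ del = {}  (empty — regression defined)
  G \ add = {ball_in(b3,rmC), carry(b4,left), free(right)} \ {carry(b4,left)} = {ball_in(b3,rmC), free(right)}
  ∪ pre   = {ball_in(b3,rmC), free(right)} ∪ {ball_in(b4,rmC), free(left), robot_in(rmC)}
          = {ball_in(b3,rmC), ball_in(b4,rmC), free(left), free(right), robot_in(rmC)}

== RESULT ==
["ball_in(b3,rmC)", "ball_in(b4,rmC)", "free(left)", "free(right)", "robot_in(rmC)"]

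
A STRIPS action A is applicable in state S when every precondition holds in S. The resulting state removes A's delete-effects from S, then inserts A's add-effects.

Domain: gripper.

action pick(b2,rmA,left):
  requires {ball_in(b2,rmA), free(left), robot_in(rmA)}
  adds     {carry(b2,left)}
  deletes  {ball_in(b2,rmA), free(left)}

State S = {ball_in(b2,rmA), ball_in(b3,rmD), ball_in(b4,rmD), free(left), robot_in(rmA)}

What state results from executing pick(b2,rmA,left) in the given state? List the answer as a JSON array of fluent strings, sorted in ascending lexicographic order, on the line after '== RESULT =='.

Progress:
  pre ⊆ S: {ball_in(b2,rmA), free(left), robot_in(rmA)} ⊆ S  — applicable
  S \ del = {ball_in(b3,rmD), ball_in(b4,rmD), robot_in(rmA)}
  ∪ add   = {ball_in(b3,rmD), ball_in(b4,rmD), carry(b2,left), robot_in(rmA)}

== RESULT ==
["ball_in(b3,rmD)", "ball_in(b4,rmD)", "carry(b2,left)", "robot_in(rmA)"]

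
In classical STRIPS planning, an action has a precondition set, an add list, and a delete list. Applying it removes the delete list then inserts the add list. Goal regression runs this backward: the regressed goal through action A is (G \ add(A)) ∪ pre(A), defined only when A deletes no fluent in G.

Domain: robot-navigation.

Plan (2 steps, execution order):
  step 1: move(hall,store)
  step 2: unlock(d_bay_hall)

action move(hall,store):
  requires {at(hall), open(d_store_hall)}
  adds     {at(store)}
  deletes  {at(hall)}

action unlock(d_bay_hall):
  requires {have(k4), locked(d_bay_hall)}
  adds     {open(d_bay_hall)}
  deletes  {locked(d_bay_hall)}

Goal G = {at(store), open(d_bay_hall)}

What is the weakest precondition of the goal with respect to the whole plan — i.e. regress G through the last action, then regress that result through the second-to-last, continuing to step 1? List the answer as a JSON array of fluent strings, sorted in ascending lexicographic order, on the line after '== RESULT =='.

Work backward from the goal:
  through step 2 (unlock(d_bay_hall)): drop {open(d_bay_hall)}, keep {at(store)}, require {have(k4), locked(d_bay_hall)}
    → {at(store), have(k4), locked(d_bay_hall)}
  through step 1 (move(hall,store)): drop {at(store)}, keep {have(k4), locked(d_bay_hall)}, require {at(hall), open(d_store_hall)}
    → {at(hall), have(k4), locked(d_bay_hall), open(d_store_hall)}

== RESULT ==
["at(hall)", "have(k4)", "locked(d_bay_hall)", "open(d_store_hall)"]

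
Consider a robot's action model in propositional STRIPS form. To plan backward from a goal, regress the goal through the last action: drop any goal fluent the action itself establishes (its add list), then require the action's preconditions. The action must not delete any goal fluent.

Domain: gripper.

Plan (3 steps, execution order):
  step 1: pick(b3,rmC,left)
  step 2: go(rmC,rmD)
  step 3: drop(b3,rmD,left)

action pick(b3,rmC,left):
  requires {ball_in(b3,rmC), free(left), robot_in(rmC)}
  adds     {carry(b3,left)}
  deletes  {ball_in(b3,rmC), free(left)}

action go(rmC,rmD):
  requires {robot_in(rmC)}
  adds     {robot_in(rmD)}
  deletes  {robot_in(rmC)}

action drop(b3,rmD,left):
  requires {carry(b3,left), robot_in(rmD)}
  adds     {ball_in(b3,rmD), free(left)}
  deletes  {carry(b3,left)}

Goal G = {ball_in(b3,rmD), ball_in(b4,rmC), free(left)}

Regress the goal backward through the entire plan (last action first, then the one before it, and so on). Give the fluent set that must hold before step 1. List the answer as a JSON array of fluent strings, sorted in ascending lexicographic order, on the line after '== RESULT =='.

Work backward from the goal:
  through step 3 (drop(b3,rmD,left)): drop {ball_in(b3,rmD), free(left)}, keep {ball_in(b4,rmC)}, require {carry(b3,left), robot_in(rmD)}
    → {ball_in(b4,rmC), carry(b3,left), robot_in(rmD)}
  through step 2 (go(rmC,rmD)): drop {robot_in(rmD)}, keep {ball_in(b4,rmC), carry(b3,left)}, require {robot_in(rmC)}
    → {ball_in(b4,rmC), carry(b3,left), robot_in(rmC)}
  through step 1 (pick(b3,rmC,left)): drop {carry(b3,left)}, keep {ball_in(b4,rmC), robot_in(rmC)}, require {ball_in(b3,rmC), free(left), robot_in(rmC)}
    → {ball_in(b3,rmC), ball_in(b4,rmC), free(left), robot_in(rmC)}

== RESULT ==
["ball_in(b3,rmC)", "ball_in(b4,rmC)", "free(left)", "robot_in(rmC)"]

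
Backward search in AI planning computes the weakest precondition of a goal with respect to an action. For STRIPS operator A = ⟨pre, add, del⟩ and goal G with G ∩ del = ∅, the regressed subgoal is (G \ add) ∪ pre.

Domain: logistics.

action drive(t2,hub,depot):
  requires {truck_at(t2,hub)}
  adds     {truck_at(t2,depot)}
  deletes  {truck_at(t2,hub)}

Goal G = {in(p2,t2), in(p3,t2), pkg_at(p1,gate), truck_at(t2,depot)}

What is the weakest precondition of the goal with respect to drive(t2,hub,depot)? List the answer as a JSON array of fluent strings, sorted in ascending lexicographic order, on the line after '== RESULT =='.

Regress:
  G ∩ del = {}  (empty — regression defined)
  G \ add = {in(p2,t2), in(p3,t2), pkg_at(p1,gate), truck_at(t2,depot)} \ {truck_at(t2,depot)} = {in(p2,t2), in(p3,t2), pkg_at(p1,gate)}
  ∪ pre   = {in(p2,t2), in(p3,t2), pkg_at(p1,gate)} ∪ {truck_at(t2,hub)}
          = {in(p2,t2), in(p3,t2), pkg_at(p1,gate), truck_at(t2,hub)}

== RESULT ==
["in(p2,t2)", "in(p3,t2)", "pkg_at(p1,gate)", "truck_at(t2,hub)"]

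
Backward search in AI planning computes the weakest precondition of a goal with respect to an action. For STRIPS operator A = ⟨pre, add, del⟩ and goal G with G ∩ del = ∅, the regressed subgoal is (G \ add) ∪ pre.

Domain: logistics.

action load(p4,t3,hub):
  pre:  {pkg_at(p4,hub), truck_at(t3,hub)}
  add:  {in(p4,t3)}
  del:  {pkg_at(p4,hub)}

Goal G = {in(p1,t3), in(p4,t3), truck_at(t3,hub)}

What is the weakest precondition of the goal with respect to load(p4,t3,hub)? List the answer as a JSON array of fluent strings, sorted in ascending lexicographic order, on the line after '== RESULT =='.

Compute (G \ add) ∪ pre:
  G ∩ del = {}  (empty — regression defined)
  G \ add = {in(p1,t3), in(p4,t3), truck_at(t3,hub)} \ {in(p4,t3)} = {in(p1,t3), truck_at(t3,hub)}
  ∪ pre   = {in(p1,t3), truck_at(t3,hub)} ∪ {pkg_at(p4,hub), truck_at(t3,hub)}
          = {in(p1,t3), pkg_at(p4,hub), truck_at(t3,hub)}

== RESULT ==
["in(p1,t3)", "pkg_at(p4,hub)", "truck_at(t3,hub)"]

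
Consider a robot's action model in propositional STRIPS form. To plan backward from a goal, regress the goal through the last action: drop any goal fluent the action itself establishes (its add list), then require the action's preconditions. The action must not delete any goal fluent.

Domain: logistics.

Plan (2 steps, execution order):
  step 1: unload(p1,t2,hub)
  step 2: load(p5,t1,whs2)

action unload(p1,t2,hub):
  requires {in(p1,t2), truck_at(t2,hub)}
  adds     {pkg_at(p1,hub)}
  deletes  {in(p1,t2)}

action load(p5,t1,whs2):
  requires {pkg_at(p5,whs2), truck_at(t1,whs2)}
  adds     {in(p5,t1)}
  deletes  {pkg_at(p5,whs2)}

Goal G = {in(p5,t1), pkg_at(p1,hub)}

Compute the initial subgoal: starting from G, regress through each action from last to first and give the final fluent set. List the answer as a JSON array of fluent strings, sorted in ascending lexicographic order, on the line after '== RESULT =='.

Regress step by step:
  through step 2 (load(p5,t1,whs2)): drop {in(p5,t1)}, keep {pkg_at(p1,hub)}, require {pkg_at(p5,whs2), truck_at(t1,whs2)}
    → {pkg_at(p1,hub), pkg_at(p5,whs2), truck_at(t1,whs2)}
  through step 1 (unload(p1,t2,hub)): drop {pkg_at(p1,hub)}, keep {pkg_at(p5,whs2), truck_at(t1,whs2)}, require {in(p1,t2), truck_at(t2,hub)}
    → {in(p1,t2), pkg_at(p5,whs2), truck_at(t1,whs2), truck_at(t2,hub)}

== RESULT ==
["in(p1,t2)", "pkg_at(p5,whs2)", "truck_at(t1,whs2)", "truck_at(t2,hub)"]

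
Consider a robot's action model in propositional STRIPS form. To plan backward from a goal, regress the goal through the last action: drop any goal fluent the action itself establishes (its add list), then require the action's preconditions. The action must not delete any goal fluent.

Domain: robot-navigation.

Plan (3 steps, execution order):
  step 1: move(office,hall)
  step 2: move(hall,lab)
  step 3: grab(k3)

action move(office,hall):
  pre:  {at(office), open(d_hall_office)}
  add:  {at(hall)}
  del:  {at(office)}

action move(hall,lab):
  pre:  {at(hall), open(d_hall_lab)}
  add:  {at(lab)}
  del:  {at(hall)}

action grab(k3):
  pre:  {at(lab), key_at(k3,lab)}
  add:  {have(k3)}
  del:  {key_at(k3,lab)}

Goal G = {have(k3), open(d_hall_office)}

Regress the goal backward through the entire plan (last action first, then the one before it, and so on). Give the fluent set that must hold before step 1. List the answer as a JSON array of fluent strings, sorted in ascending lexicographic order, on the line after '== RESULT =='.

Work backward from the goal:
  through step 3 (grab(k3)): drop {have(k3)}, keep {open(d_hall_office)}, require {at(lab), key_at(k3,lab)}
    → {at(lab), key_at(k3,lab), open(d_hall_office)}
  through step 2 (move(hall,lab)): drop {at(lab)}, keep {key_at(k3,lab), open(d_hall_office)}, require {at(hall), open(d_hall_lab)}
    → {at(hall), key_at(k3,lab), open(d_hall_lab), open(d_hall_office)}
  through step 1 (move(office,hall)): drop {at(hall)}, keep {key_at(k3,lab), open(d_hall_lab), open(d_hall_office)}, require {at(office), open(d_hall_office)}
    → {at(office), key_at(k3,lab), open(d_hall_lab), open(d_hall_office)}

== RESULT ==
["at(office)", "key_at(k3,lab)", "open(d_hall_lab)", "open(d_hall_office)"]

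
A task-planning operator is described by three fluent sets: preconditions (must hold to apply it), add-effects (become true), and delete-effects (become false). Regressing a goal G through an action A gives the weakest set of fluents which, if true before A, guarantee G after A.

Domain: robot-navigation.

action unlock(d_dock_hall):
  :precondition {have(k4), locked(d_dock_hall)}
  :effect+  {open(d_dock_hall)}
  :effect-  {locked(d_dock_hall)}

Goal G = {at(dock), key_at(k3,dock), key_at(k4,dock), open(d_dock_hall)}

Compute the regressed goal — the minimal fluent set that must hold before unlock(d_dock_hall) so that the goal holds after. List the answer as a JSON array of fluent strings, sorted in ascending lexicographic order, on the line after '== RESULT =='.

Compute (G \ add) ∪ pre:
  G ∩ del = {}  (empty — regression defined)
  G \ add = {at(dock), key_at(k3,dock), key_at(k4,dock), open(d_dock_hall)} \ {open(d_dock_hall)} = {at(dock), key_at(k3,dock), key_at(k4,dock)}
  ∪ pre   = {at(dock), key_at(k3,dock), key_at(k4,dock)} ∪ {have(k4), locked(d_dock_hall)}
          = {at(dock), have(k4), key_at(k3,dock), key_at(k4,dock), locked(d_dock_hall)}

== RESULT ==
["at(dock)", "have(k4)", "key_at(k3,dock)", "key_at(k4,dock)", "locked(d_dock_hall)"]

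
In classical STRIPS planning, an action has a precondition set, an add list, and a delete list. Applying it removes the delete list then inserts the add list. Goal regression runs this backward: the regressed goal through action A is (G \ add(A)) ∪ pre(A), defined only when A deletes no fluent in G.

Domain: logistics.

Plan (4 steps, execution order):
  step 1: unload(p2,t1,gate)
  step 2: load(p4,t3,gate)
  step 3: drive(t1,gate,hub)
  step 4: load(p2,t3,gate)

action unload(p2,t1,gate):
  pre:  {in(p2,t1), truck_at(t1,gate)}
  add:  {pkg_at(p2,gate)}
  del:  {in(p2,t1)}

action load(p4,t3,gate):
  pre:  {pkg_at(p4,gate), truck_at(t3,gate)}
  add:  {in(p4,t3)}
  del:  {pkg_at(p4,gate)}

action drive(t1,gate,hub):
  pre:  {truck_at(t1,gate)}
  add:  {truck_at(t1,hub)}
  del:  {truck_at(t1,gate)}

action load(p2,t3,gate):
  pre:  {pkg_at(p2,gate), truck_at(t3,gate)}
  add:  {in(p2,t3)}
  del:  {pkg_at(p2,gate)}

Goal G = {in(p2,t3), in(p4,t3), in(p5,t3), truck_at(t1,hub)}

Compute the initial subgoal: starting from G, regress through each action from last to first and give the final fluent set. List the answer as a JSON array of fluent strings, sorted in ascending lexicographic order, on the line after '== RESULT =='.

Regress step by step:
  through step 4 (load(p2,t3,gate)): drop {in(p2,t3)}, keep {in(p4,t3), in(p5,t3), truck_at(t1,hub)}, require {pkg_at(p2,gate), truck_at(t3,gate)}
    → {in(p4,t3), in(p5,t3), pkg_at(p2,gate), truck_at(t1,hub), truck_at(t3,gate)}
  through step 3 (drive(t1,gate,hub)): drop {truck_at(t1,hub)}, keep {in(p4,t3), in(p5,t3), pkg_at(p2,gate), truck_at(t3,gate)}, require {truck_at(t1,gate)}
    → {in(p4,t3), in(p5,t3), pkg_at(p2,gate), truck_at(t1,gate), truck_at(t3,gate)}
  through step 2 (load(p4,t3,gate)): drop {in(p4,t3)}, keep {in(p5,t3), pkg_at(p2,gate), truck_at(t1,gate), truck_at(t3,gate)}, require {pkg_at(p4,gate), truck_at(t3,gate)}
    → {in(p5,t3), pkg_at(p2,gate), pkg_at(p4,gate), truck_at(t1,gate), truck_at(t3,gate)}
  through step 1 (unload(p2,t1,gate)): drop {pkg_at(p2,gate)}, keep {in(p5,t3), pkg_at(p4,gate), truck_at(t1,gate), truck_at(t3,gate)}, require {in(p2,t1), truck_at(t1,gate)}
    → {in(p2,t1), in(p5,t3), pkg_at(p4,gate), truck_at(t1,gate), truck_at(t3,gate)}

== RESULT ==
["in(p2,t1)", "in(p5,t3)", "pkg_at(p4,gate)", "truck_at(t1,gate)", "truck_at(t3,gate)"]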